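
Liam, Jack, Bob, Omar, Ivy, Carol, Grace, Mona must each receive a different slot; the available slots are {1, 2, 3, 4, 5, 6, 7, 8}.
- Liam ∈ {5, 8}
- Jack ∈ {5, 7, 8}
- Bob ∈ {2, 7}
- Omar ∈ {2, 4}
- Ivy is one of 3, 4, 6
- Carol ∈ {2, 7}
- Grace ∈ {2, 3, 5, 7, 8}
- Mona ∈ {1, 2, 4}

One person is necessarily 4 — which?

The 8 variables draw from only 8 values {1, 2, 3, 4, 5, 6, 7, 8}, so each is used; only Mona can be 1, hence Mona = 1.
The 7 still-open variables draw from only 7 values {2, 3, 4, 5, 6, 7, 8}, so each is used; only Ivy can be 6, hence Ivy = 6.
The 6 still-open variables together cover exactly {2, 3, 4, 5, 7, 8} — 6 values for 6 variables — and 3 appears only in Grace's list, so Grace = 3.
The 5 still-open variables together cover exactly {2, 4, 5, 7, 8} — 5 values for 5 variables — and 4 appears only in Omar's list, so Omar = 4.

Omar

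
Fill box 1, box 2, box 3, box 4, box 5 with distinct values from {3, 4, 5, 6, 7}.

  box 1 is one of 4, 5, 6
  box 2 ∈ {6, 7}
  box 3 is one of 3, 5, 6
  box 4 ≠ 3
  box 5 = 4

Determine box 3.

box 5's domain is down to {4}, so box 5 = 4. Eliminate 4 elsewhere: box 1, box 4.
Among the 4 still-open variables, 3 fits only box 3 (and all 4 values in {3, 5, 6, 7} must be used), so box 3 = 3.

3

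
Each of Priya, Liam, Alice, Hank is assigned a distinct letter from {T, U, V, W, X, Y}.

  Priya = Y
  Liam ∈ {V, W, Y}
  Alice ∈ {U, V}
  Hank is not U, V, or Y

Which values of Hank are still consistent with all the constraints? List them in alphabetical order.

T, W, X

Priya has just one choice, so Priya = Y. Strike Y from Liam.
No further eliminations apply; Hank can still be any of T, W, X.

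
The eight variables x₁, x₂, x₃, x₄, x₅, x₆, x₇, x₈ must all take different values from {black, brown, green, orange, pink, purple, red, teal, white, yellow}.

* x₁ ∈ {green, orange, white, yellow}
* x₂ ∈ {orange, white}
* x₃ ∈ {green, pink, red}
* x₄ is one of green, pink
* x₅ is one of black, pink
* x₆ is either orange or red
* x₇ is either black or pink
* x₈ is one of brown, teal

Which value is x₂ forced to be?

x₅ and x₇ between them cover only {black, pink} — a naked pair. Remove those values from x₃, x₄.
x₄'s domain is down to {green}, so x₄ = green. Eliminate green elsewhere: x₁, x₃.
x₃'s domain is down to {red}, so x₃ = red. Eliminate red elsewhere: x₆.
x₆ has just one choice, so x₆ = orange. Strike orange from x₁, x₂.
So x₂ = white.

white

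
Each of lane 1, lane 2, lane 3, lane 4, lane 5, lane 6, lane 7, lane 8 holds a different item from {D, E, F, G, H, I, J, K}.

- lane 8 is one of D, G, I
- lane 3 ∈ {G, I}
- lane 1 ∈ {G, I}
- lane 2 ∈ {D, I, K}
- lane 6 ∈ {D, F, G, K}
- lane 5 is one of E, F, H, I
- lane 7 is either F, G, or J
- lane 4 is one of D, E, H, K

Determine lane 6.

F

Among the 8 variables, J fits only lane 7 (and all 8 values in {D, E, F, G, H, I, J, K} must be used), so lane 7 = J.
lane 1 and lane 3 share exactly the 2 values {G, I}; by pigeonhole those values go to them, so strike G, I from lane 2, lane 5, lane 6, lane 8.
lane 8's domain is down to {D}, so lane 8 = D. Strike D from lane 2, lane 4, lane 6.
lane 2 must be K (only option left). So lane 4, lane 6 can't be K.
So lane 6 = F.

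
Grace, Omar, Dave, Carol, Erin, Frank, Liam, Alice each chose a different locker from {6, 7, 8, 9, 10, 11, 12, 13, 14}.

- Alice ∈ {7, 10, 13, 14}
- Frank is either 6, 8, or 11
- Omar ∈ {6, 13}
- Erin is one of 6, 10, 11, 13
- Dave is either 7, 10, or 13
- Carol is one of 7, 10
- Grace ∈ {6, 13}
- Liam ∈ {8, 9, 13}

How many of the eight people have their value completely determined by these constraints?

Among the 8 variables, 9 fits only Liam (and all 8 values in {6, 7, 8, 9, 10, 11, 13, 14} must be used), so Liam = 9.
Among the 7 still-open variables, 8 fits only Frank (and all 7 values in {6, 7, 8, 10, 11, 13, 14} must be used), so Frank = 8.
The 6 still-open variables draw from only 6 values {6, 7, 10, 11, 13, 14}, so each is used; only Erin can be 11, hence Erin = 11.
The 5 still-open variables together cover exactly {6, 7, 10, 13, 14} — 5 values for 5 variables — and 14 appears only in Alice's list, so Alice = 14.
Grace and Omar share exactly the 2 values {6, 13}; by pigeonhole those values go to them, so strike 6, 13 from Dave.
Determined: Erin=11, Frank=8, Liam=9, Alice=14. The other people each still have more than one consistent value. That makes 4.

4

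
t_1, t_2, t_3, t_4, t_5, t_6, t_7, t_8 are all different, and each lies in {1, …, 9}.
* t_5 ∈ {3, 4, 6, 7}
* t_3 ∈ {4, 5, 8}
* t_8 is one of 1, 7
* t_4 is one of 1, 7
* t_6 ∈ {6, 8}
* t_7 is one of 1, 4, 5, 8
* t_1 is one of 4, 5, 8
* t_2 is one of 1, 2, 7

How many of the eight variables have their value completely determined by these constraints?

3

The 8 variables together cover exactly {1, 2, 3, 4, 5, 6, 7, 8} — 8 values for 8 variables — and 2 appears only in t_2's list, so t_2 = 2.
Among the 7 still-open variables, 3 fits only t_5 (and all 7 values in {1, 3, 4, 5, 6, 7, 8} must be used), so t_5 = 3.
The 6 still-open variables draw from only 6 values {1, 4, 5, 6, 7, 8}, so each is used; only t_6 can be 6, hence t_6 = 6.
The 2 variables t_4 and t_8 are confined to {1, 7}, which locks those values in; drop them from t_7.
Determined: t_2=2, t_5=3, t_6=6. The other variables each still have more than one consistent value. That makes 3.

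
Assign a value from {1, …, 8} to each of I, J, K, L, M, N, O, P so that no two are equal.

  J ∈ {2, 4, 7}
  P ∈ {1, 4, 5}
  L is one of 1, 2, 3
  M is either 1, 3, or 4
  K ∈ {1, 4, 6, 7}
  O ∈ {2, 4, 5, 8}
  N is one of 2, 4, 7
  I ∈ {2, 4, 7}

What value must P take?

5

The 8 variables together cover exactly {1, 2, 3, 4, 5, 6, 7, 8} — 8 values for 8 variables — and 6 appears only in K's list, so K = 6.
The 7 still-open variables together cover exactly {1, 2, 3, 4, 5, 7, 8} — 7 values for 7 variables — and 8 appears only in O's list, so O = 8.
The 6 still-open variables together cover exactly {1, 2, 3, 4, 5, 7} — 6 values for 6 variables — and 5 appears only in P's list, so P = 5.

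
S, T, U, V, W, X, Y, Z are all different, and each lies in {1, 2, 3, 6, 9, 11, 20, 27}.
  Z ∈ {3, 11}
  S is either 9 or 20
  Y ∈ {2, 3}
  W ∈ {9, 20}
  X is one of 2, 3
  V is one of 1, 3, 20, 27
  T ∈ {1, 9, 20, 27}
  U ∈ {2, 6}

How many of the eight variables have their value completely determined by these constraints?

The 8 variables together cover exactly {1, 2, 3, 6, 9, 11, 20, 27} — 8 values for 8 variables — and 6 appears only in U's list, so U = 6.
The 7 still-open variables together cover exactly {1, 2, 3, 9, 11, 20, 27} — 7 values for 7 variables — and 11 appears only in Z's list, so Z = 11.
The 2 variables S and W are confined to {9, 20}, which locks those values in; drop them from T, V.
The 2 variables X and Y are confined to {2, 3}, which locks those values in; drop them from V.
Determined: U=6, Z=11. The other variables each still have more than one consistent value. That makes 2.

2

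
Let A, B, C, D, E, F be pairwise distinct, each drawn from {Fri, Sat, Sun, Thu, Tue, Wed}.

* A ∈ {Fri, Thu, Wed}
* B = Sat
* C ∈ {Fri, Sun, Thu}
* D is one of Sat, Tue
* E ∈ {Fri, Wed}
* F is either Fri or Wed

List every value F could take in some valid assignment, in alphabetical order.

B must be Sat (only option left). Strike Sat from D.
That leaves D = Tue.
The 4 still-open variables together cover exactly {Fri, Sun, Thu, Wed} — 4 values for 4 variables — and Sun appears only in C's list, so C = Sun.
The 3 still-open variables together cover exactly {Fri, Thu, Wed} — 3 values for 3 variables — and Thu appears only in A's list, so A = Thu.
No further eliminations apply; F can still be any of Fri, Wed.

Fri, Wed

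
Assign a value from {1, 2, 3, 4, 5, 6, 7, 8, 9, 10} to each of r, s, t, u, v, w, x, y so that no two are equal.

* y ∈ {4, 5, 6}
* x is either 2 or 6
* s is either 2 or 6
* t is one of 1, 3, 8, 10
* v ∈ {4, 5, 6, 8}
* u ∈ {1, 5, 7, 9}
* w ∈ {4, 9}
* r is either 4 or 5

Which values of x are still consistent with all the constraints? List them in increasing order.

2, 6

s and x between them cover only {2, 6} — a naked pair. Remove those values from v, y.
The 2 variables r and y are confined to {4, 5}, which locks those values in; drop them from u, v, w.
v's domain is down to {8}, so v = 8. Eliminate 8 elsewhere: t.
That leaves w = 9. Remove 9 from u.
No further eliminations apply; x can still be any of 2, 6.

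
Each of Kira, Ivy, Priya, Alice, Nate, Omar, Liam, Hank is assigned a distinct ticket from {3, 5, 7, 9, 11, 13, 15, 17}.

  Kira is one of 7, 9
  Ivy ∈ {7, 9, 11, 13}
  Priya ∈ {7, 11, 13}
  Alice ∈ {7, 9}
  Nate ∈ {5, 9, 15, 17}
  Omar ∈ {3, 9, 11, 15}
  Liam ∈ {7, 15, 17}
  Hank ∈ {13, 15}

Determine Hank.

Among the 8 variables, 3 fits only Omar (and all 8 values in {3, 5, 7, 9, 11, 13, 15, 17} must be used), so Omar = 3.
Among the 7 still-open variables, 5 fits only Nate (and all 7 values in {5, 7, 9, 11, 13, 15, 17} must be used), so Nate = 5.
The 6 still-open variables together cover exactly {7, 9, 11, 13, 15, 17} — 6 values for 6 variables — and 17 appears only in Liam's list, so Liam = 17.
The 5 still-open variables together cover exactly {7, 9, 11, 13, 15} — 5 values for 5 variables — and 15 appears only in Hank's list, so Hank = 15.

15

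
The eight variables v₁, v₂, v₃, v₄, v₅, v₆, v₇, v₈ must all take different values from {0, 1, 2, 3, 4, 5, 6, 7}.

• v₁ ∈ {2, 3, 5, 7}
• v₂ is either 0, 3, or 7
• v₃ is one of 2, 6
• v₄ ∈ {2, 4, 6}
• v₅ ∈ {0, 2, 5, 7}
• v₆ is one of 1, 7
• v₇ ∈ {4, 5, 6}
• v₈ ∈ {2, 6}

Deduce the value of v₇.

The 8 variables draw from only 8 values {0, 1, 2, 3, 4, 5, 6, 7}, so each is used; only v₆ can be 1, hence v₆ = 1.
v₃ and v₈ between them cover only {2, 6} — a naked pair. Remove those values from v₁, v₄, v₅, v₇.
v₄ has just one choice, so v₄ = 4. So v₇ can't be 4.
So v₇ = 5.

5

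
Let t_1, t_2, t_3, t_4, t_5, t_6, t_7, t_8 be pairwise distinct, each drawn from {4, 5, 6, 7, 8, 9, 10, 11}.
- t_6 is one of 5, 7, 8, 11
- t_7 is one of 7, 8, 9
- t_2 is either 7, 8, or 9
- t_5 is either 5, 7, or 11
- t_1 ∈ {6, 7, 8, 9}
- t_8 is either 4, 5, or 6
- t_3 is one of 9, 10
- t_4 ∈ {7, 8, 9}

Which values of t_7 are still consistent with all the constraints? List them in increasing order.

Among the 8 variables, 4 fits only t_8 (and all 8 values in {4, 5, 6, 7, 8, 9, 10, 11} must be used), so t_8 = 4.
The 7 still-open variables together cover exactly {5, 6, 7, 8, 9, 10, 11} — 7 values for 7 variables — and 6 appears only in t_1's list, so t_1 = 6.
Among the 6 still-open variables, 10 fits only t_3 (and all 6 values in {5, 7, 8, 9, 10, 11} must be used), so t_3 = 10.
t_2, t_4, t_7 share exactly the 3 values {7, 8, 9}; by pigeonhole those values go to them, so strike 7, 8, 9 from t_5, t_6.
No further eliminations apply; t_7 can still be any of 7, 8, 9.

7, 8, 9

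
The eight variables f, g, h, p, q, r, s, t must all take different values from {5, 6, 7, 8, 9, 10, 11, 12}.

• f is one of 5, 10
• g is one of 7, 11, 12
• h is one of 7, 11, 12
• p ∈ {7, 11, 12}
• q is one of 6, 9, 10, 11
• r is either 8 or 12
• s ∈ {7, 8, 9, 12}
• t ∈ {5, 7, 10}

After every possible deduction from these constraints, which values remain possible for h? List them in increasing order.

7, 11, 12

Among the 8 variables, 6 fits only q (and all 8 values in {5, 6, 7, 8, 9, 10, 11, 12} must be used), so q = 6.
The 7 still-open variables together cover exactly {5, 7, 8, 9, 10, 11, 12} — 7 values for 7 variables — and 9 appears only in s's list, so s = 9.
The 6 still-open variables together cover exactly {5, 7, 8, 10, 11, 12} — 6 values for 6 variables — and 8 appears only in r's list, so r = 8.
g, h, p share exactly the 3 values {7, 11, 12}; by pigeonhole those values go to them, so strike 7, 11, 12 from t.
No further eliminations apply; h can still be any of 7, 11, 12.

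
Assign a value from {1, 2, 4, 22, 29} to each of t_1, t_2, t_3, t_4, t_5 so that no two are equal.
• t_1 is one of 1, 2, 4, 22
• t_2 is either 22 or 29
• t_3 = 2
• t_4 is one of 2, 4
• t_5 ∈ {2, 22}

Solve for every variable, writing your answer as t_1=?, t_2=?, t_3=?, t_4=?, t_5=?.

t_1=1, t_2=29, t_3=2, t_4=4, t_5=22

t_3's domain is down to {2}, so t_3 = 2. Strike 2 from t_1, t_4, t_5.
t_4 must be 4 (only option left). So t_1 can't be 4.
t_5's domain is down to {22}, so t_5 = 22. So t_1, t_2 can't be 22.
t_1 must be 1 (only option left).
That leaves t_2 = 29.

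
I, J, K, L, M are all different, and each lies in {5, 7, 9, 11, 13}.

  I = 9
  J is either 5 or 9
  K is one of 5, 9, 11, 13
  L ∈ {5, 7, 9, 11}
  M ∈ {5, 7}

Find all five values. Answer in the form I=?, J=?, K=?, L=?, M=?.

I's domain is down to {9}, so I = 9. Remove 9 from J, K, L.
J must be 5 (only option left). So K, L, M can't be 5.
M has just one choice, so M = 7. Remove 7 from L.
L must be 11 (only option left). Eliminate 11 elsewhere: K.
That leaves K = 13.

I=9, J=5, K=13, L=11, M=7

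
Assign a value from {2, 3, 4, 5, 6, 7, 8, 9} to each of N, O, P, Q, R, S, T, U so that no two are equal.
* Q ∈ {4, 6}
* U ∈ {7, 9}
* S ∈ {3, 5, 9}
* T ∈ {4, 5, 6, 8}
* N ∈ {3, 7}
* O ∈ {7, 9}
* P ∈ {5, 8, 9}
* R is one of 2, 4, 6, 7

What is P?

8

Among the 8 variables, 2 fits only R (and all 8 values in {2, 3, 4, 5, 6, 7, 8, 9} must be used), so R = 2.
O and U share exactly the 2 values {7, 9}; by pigeonhole those values go to them, so strike 7, 9 from N, P, S.
That leaves N = 3. Remove 3 from S.
S must be 5 (only option left). Strike 5 from P, T.
So P = 8.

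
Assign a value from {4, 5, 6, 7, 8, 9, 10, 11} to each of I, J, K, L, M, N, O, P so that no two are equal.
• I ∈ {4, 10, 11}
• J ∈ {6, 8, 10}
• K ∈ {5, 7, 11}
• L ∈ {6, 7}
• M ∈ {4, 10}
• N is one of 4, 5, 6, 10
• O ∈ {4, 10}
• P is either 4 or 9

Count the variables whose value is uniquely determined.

Among the 8 variables, 8 fits only J (and all 8 values in {4, 5, 6, 7, 8, 9, 10, 11} must be used), so J = 8.
The 7 still-open variables together cover exactly {4, 5, 6, 7, 9, 10, 11} — 7 values for 7 variables — and 9 appears only in P's list, so P = 9.
M and O share exactly the 2 values {4, 10}; by pigeonhole those values go to them, so strike 4, 10 from I, N.
I has just one choice, so I = 11. So K can't be 11.
Determined: I=11, J=8, P=9. The other variables each still have more than one consistent value. That makes 3.

3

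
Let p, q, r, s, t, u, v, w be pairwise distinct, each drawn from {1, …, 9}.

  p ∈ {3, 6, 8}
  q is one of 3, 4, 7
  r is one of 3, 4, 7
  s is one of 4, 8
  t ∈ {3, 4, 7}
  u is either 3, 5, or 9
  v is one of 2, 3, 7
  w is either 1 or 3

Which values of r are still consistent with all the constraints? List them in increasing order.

3, 4, 7

q, r, t share exactly the 3 values {3, 4, 7}; by pigeonhole those values go to them, so strike 3, 4, 7 from p, s, u, v, w.
s's domain is down to {8}, so s = 8. Remove 8 from p.
v has just one choice, so v = 2.
w must be 1 (only option left).
p must be 6 (only option left).
No further eliminations apply; r can still be any of 3, 4, 7.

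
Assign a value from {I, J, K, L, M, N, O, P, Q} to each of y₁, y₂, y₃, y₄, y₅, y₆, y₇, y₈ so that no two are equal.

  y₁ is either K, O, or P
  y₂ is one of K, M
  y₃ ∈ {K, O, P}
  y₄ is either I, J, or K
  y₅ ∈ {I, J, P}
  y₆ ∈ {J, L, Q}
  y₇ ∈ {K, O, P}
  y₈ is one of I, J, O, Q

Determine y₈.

The 8 variables together cover exactly {I, J, K, L, M, O, P, Q} — 8 values for 8 variables — and L appears only in y₆'s list, so y₆ = L.
The 7 still-open variables draw from only 7 values {I, J, K, M, O, P, Q}, so each is used; only y₂ can be M, hence y₂ = M.
The 6 still-open variables together cover exactly {I, J, K, O, P, Q} — 6 values for 6 variables — and Q appears only in y₈'s list, so y₈ = Q.

Q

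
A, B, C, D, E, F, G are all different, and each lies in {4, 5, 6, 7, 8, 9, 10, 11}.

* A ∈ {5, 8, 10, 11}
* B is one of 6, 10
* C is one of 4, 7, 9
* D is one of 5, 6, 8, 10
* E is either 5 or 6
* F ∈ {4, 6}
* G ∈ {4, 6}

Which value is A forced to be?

The 2 variables F and G are confined to {4, 6}, which locks those values in; drop them from B, C, D, E.
B must be 10 (only option left). Remove 10 from A, D.
E has just one choice, so E = 5. Remove 5 from A, D.
D's domain is down to {8}, so D = 8. Strike 8 from A.
So A = 11.

11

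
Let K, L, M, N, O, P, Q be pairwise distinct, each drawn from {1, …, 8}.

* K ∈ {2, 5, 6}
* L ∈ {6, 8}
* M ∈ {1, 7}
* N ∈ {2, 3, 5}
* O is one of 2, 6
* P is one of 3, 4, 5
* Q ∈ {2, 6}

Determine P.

O and Q between them cover only {2, 6} — a naked pair. Remove those values from K, L, N.
That leaves K = 5. Eliminate 5 elsewhere: N, P.
L must be 8 (only option left).
N has just one choice, so N = 3. So P can't be 3.
So P = 4.

4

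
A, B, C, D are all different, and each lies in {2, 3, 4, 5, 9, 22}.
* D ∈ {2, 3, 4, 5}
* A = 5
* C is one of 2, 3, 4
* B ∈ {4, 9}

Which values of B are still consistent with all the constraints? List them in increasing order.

A has just one choice, so A = 5. Strike 5 from D.
No further eliminations apply; B can still be any of 4, 9.

4, 9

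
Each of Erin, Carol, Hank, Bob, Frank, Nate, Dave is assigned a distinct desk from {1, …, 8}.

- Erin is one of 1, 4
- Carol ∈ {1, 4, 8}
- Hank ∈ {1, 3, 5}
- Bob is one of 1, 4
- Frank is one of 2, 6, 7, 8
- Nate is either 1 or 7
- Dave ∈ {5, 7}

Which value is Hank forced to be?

The 2 variables Erin and Bob are confined to {1, 4}, which locks those values in; drop them from Carol, Hank, Nate.
Carol's domain is down to {8}, so Carol = 8. Remove 8 from Frank.
That leaves Nate = 7. Eliminate 7 elsewhere: Frank, Dave.
Dave has just one choice, so Dave = 5. Strike 5 from Hank.
So Hank = 3.

3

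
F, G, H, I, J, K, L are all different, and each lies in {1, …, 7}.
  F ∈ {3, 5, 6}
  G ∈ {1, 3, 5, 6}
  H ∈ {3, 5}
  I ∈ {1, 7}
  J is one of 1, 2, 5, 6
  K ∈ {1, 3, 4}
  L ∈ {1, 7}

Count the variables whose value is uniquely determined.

Among the 7 variables, 2 fits only J (and all 7 values in {1, 2, 3, 4, 5, 6, 7} must be used), so J = 2.
The 6 still-open variables together cover exactly {1, 3, 4, 5, 6, 7} — 6 values for 6 variables — and 4 appears only in K's list, so K = 4.
I and L share exactly the 2 values {1, 7}; by pigeonhole those values go to them, so strike 1, 7 from G.
Determined: J=2, K=4. The other variables each still have more than one consistent value. That makes 2.

2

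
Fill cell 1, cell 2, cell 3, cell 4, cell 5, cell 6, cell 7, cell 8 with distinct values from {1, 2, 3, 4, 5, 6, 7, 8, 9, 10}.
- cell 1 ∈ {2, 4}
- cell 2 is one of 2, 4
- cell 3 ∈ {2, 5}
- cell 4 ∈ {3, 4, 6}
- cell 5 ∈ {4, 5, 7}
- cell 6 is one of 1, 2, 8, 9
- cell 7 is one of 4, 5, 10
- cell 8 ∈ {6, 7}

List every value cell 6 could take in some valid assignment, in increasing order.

1, 8, 9

The 2 variables cell 1 and cell 2 are confined to {2, 4}, which locks those values in; drop them from cell 3, cell 4, cell 5, cell 6, cell 7.
cell 3 must be 5 (only option left). Remove 5 from cell 5, cell 7.
cell 5's domain is down to {7}, so cell 5 = 7. Strike 7 from cell 8.
cell 7's domain is down to {10}, so cell 7 = 10.
cell 8 must be 6 (only option left). So cell 4 can't be 6.
cell 4 has just one choice, so cell 4 = 3.
No further eliminations apply; cell 6 can still be any of 1, 8, 9.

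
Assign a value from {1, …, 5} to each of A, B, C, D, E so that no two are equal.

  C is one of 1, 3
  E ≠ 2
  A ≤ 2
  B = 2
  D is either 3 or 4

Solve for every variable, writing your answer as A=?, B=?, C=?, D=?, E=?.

A=1, B=2, C=3, D=4, E=5

B has just one choice, so B = 2. Strike 2 from A.
That leaves A = 1. Strike 1 from C, E.
That leaves C = 3. Eliminate 3 elsewhere: D, E.
D's domain is down to {4}, so D = 4. Eliminate 4 elsewhere: E.
E must be 5 (only option left).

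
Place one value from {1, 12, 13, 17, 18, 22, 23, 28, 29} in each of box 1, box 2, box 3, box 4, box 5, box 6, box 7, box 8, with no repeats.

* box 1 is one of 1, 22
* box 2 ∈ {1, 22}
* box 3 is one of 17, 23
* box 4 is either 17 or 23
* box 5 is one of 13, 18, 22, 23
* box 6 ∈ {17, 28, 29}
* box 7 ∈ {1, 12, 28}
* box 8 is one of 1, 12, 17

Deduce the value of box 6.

box 1 and box 2 between them cover only {1, 22} — a naked pair. Remove those values from box 5, box 7, box 8.
box 3 and box 4 between them cover only {17, 23} — a naked pair. Remove those values from box 5, box 6, box 8.
That leaves box 8 = 12. Eliminate 12 elsewhere: box 7.
box 7 must be 28 (only option left). So box 6 can't be 28.
So box 6 = 29.

29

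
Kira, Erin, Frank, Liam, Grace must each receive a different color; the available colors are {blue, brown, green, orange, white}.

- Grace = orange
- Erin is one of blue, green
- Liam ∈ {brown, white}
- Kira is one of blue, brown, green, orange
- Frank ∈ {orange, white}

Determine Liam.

Grace's domain is down to {orange}, so Grace = orange. So Kira, Frank can't be orange.
Frank must be white (only option left). Eliminate white elsewhere: Liam.
So Liam = brown.

brown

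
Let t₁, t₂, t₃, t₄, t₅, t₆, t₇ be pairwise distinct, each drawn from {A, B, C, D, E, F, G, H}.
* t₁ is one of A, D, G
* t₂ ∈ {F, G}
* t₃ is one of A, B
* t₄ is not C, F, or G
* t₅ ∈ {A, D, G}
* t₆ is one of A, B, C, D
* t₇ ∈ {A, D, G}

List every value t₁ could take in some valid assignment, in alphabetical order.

t₁, t₅, t₇ between them cover only {A, D, G} — a naked triple. Remove those values from t₂, t₃, t₄, t₆.
t₂ must be F (only option left).
t₃ has just one choice, so t₃ = B. Strike B from t₄, t₆.
t₆ must be C (only option left).
No further eliminations apply; t₁ can still be any of A, D, G.

A, D, G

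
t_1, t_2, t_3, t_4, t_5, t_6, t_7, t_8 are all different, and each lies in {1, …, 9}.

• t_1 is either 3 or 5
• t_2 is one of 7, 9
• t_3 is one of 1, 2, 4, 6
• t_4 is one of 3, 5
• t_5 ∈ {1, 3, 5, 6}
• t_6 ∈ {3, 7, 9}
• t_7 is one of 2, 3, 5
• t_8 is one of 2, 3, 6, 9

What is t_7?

2

Among the 8 variables, 4 fits only t_3 (and all 8 values in {1, 2, 3, 4, 5, 6, 7, 9} must be used), so t_3 = 4.
Among the 7 still-open variables, 1 fits only t_5 (and all 7 values in {1, 2, 3, 5, 6, 7, 9} must be used), so t_5 = 1.
Among the 6 still-open variables, 6 fits only t_8 (and all 6 values in {2, 3, 5, 6, 7, 9} must be used), so t_8 = 6.
The 5 still-open variables draw from only 5 values {2, 3, 5, 7, 9}, so each is used; only t_7 can be 2, hence t_7 = 2.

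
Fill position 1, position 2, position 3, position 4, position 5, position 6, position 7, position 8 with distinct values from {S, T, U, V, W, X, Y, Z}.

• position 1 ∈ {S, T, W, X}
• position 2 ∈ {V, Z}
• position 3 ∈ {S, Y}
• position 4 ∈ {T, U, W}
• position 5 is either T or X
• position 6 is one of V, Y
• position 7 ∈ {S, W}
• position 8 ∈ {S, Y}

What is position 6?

V

The 8 variables draw from only 8 values {S, T, U, V, W, X, Y, Z}, so each is used; only position 4 can be U, hence position 4 = U.
The 7 still-open variables together cover exactly {S, T, V, W, X, Y, Z} — 7 values for 7 variables — and Z appears only in position 2's list, so position 2 = Z.
The 6 still-open variables draw from only 6 values {S, T, V, W, X, Y}, so each is used; only position 6 can be V, hence position 6 = V.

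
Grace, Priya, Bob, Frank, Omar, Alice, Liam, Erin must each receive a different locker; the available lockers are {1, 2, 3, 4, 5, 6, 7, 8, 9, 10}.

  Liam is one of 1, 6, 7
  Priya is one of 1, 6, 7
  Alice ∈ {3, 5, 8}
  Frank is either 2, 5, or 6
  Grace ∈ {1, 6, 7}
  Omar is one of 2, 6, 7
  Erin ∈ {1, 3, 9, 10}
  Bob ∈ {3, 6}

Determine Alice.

8

Grace, Priya, Liam between them cover only {1, 6, 7} — a naked triple. Remove those values from Bob, Frank, Omar, Erin.
Bob's domain is down to {3}, so Bob = 3. Strike 3 from Alice, Erin.
Omar's domain is down to {2}, so Omar = 2. Eliminate 2 elsewhere: Frank.
Frank has just one choice, so Frank = 5. Strike 5 from Alice.
So Alice = 8.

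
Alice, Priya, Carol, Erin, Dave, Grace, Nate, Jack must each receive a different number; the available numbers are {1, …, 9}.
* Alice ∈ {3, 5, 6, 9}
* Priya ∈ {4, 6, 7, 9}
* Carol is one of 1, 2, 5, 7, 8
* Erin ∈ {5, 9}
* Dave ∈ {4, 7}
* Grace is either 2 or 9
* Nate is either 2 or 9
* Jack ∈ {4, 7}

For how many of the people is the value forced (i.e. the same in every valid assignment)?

Dave and Jack share exactly the 2 values {4, 7}; by pigeonhole those values go to them, so strike 4, 7 from Priya, Carol.
Grace and Nate between them cover only {2, 9} — a naked pair. Remove those values from Alice, Priya, Carol, Erin.
Priya has just one choice, so Priya = 6. So Alice can't be 6.
That leaves Erin = 5. So Alice, Carol can't be 5.
Alice must be 3 (only option left).
Determined: Alice=3, Priya=6, Erin=5. The other people each still have more than one consistent value. That makes 3.

3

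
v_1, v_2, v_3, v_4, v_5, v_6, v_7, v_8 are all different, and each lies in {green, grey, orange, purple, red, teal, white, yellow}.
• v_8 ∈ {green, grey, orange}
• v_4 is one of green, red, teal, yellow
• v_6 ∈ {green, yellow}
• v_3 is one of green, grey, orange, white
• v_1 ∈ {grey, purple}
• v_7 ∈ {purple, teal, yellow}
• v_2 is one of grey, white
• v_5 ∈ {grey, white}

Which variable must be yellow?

v_6

The 8 variables draw from only 8 values {green, grey, orange, purple, red, teal, white, yellow}, so each is used; only v_4 can be red, hence v_4 = red.
Among the 7 still-open variables, teal fits only v_7 (and all 7 values in {green, grey, orange, purple, teal, white, yellow} must be used), so v_7 = teal.
The 6 still-open variables draw from only 6 values {green, grey, orange, purple, white, yellow}, so each is used; only v_1 can be purple, hence v_1 = purple.
The 5 still-open variables together cover exactly {green, grey, orange, white, yellow} — 5 values for 5 variables — and yellow appears only in v_6's list, so v_6 = yellow.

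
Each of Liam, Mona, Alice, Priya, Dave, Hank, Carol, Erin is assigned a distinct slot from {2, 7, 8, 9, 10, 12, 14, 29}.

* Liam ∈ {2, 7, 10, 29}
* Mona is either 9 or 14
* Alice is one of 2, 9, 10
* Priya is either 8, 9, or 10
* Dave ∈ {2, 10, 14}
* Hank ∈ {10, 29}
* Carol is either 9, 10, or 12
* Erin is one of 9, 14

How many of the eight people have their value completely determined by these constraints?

The 8 variables together cover exactly {2, 7, 8, 9, 10, 12, 14, 29} — 8 values for 8 variables — and 7 appears only in Liam's list, so Liam = 7.
The 7 still-open variables draw from only 7 values {2, 8, 9, 10, 12, 14, 29}, so each is used; only Priya can be 8, hence Priya = 8.
The 6 still-open variables draw from only 6 values {2, 9, 10, 12, 14, 29}, so each is used; only Carol can be 12, hence Carol = 12.
The 5 still-open variables draw from only 5 values {2, 9, 10, 14, 29}, so each is used; only Hank can be 29, hence Hank = 29.
Mona and Erin between them cover only {9, 14} — a naked pair. Remove those values from Alice, Dave.
Determined: Liam=7, Priya=8, Hank=29, Carol=12. The other people each still have more than one consistent value. That makes 4.

4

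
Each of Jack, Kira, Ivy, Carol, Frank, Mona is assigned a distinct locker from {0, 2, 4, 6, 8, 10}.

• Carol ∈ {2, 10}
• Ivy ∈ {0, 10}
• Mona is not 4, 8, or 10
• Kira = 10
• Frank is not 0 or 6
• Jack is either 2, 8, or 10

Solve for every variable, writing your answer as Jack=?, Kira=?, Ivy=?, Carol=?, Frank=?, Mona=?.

Kira's domain is down to {10}, so Kira = 10. Strike 10 from Jack, Ivy, Carol, Frank.
Ivy must be 0 (only option left). Remove 0 from Mona.
That leaves Carol = 2. So Jack, Frank, Mona can't be 2.
Mona's domain is down to {6}, so Mona = 6.
Jack has just one choice, so Jack = 8. So Frank can't be 8.
Frank's domain is down to {4}, so Frank = 4.

Jack=8, Kira=10, Ivy=0, Carol=2, Frank=4, Mona=6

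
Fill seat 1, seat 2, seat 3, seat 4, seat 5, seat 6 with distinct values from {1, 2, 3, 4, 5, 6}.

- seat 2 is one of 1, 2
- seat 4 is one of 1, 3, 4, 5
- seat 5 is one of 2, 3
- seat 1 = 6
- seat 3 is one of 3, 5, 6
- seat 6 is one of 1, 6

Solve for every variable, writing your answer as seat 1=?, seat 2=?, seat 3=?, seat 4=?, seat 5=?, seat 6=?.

seat 1=6, seat 2=2, seat 3=5, seat 4=4, seat 5=3, seat 6=1

seat 1 has just one choice, so seat 1 = 6. Strike 6 from seat 3, seat 6.
That leaves seat 6 = 1. Strike 1 from seat 2, seat 4.
That leaves seat 2 = 2. Strike 2 from seat 5.
seat 5 must be 3 (only option left). Strike 3 from seat 3, seat 4.
seat 3's domain is down to {5}, so seat 3 = 5. Eliminate 5 elsewhere: seat 4.
seat 4's domain is down to {4}, so seat 4 = 4.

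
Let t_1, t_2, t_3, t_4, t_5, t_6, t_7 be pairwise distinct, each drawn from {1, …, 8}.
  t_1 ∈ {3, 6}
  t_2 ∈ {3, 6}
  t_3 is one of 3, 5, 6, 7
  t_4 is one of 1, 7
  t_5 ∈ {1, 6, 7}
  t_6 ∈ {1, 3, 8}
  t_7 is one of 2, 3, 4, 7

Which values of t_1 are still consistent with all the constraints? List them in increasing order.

3, 6

The 2 variables t_1 and t_2 are confined to {3, 6}, which locks those values in; drop them from t_3, t_5, t_6, t_7.
The 2 variables t_4 and t_5 are confined to {1, 7}, which locks those values in; drop them from t_3, t_6, t_7.
That leaves t_3 = 5.
t_6 must be 8 (only option left).
No further eliminations apply; t_1 can still be any of 3, 6.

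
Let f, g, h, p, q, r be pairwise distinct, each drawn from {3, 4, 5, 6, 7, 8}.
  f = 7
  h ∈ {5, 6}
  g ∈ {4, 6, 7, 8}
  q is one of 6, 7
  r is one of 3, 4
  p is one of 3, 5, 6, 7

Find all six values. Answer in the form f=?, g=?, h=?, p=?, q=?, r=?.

f=7, g=8, h=5, p=3, q=6, r=4

f has just one choice, so f = 7. So g, p, q can't be 7.
q has just one choice, so q = 6. Remove 6 from g, h, p.
h has just one choice, so h = 5. Strike 5 from p.
p has just one choice, so p = 3. Remove 3 from r.
r's domain is down to {4}, so r = 4. So g can't be 4.
That leaves g = 8.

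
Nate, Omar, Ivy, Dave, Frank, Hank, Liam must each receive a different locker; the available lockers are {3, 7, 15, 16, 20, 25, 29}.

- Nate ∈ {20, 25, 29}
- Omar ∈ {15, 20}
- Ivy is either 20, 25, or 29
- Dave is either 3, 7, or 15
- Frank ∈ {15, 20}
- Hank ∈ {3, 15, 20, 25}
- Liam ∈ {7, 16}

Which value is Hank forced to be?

The 7 variables together cover exactly {3, 7, 15, 16, 20, 25, 29} — 7 values for 7 variables — and 16 appears only in Liam's list, so Liam = 16.
Among the 6 still-open variables, 7 fits only Dave (and all 6 values in {3, 7, 15, 20, 25, 29} must be used), so Dave = 7.
The 5 still-open variables draw from only 5 values {3, 15, 20, 25, 29}, so each is used; only Hank can be 3, hence Hank = 3.

3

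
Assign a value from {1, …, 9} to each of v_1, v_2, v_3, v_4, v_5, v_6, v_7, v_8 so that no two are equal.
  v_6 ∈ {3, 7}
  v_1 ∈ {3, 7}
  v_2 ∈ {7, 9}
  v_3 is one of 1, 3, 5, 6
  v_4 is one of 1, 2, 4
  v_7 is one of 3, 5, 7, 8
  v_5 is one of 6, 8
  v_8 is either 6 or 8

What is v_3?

v_1 and v_6 between them cover only {3, 7} — a naked pair. Remove those values from v_2, v_3, v_7.
v_2 must be 9 (only option left).
The 2 variables v_5 and v_8 are confined to {6, 8}, which locks those values in; drop them from v_3, v_7.
That leaves v_7 = 5. So v_3 can't be 5.
So v_3 = 1.

1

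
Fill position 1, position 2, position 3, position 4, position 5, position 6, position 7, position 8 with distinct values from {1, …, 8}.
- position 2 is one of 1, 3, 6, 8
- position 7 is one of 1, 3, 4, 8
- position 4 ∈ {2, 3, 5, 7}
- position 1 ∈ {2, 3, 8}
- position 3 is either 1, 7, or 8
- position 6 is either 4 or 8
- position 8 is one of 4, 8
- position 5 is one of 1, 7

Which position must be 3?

position 7

Among the 8 variables, 5 fits only position 4 (and all 8 values in {1, 2, 3, 4, 5, 6, 7, 8} must be used), so position 4 = 5.
The 7 still-open variables together cover exactly {1, 2, 3, 4, 6, 7, 8} — 7 values for 7 variables — and 2 appears only in position 1's list, so position 1 = 2.
Among the 6 still-open variables, 6 fits only position 2 (and all 6 values in {1, 3, 4, 6, 7, 8} must be used), so position 2 = 6.
The 5 still-open variables together cover exactly {1, 3, 4, 7, 8} — 5 values for 5 variables — and 3 appears only in position 7's list, so position 7 = 3.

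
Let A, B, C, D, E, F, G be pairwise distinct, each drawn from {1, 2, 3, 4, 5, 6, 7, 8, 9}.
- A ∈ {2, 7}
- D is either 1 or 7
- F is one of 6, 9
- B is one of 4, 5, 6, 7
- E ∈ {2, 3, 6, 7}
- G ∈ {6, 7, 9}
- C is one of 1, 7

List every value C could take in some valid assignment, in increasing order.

1, 7

The 2 variables C and D are confined to {1, 7}, which locks those values in; drop them from A, B, E, G.
A's domain is down to {2}, so A = 2. Strike 2 from E.
F and G share exactly the 2 values {6, 9}; by pigeonhole those values go to them, so strike 6, 9 from B, E.
E has just one choice, so E = 3.
No further eliminations apply; C can still be any of 1, 7.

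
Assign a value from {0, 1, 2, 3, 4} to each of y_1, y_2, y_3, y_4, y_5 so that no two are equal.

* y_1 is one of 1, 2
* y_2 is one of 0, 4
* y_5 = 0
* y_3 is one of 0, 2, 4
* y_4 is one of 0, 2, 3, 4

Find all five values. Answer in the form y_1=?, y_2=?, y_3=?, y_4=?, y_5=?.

y_1=1, y_2=4, y_3=2, y_4=3, y_5=0

y_5's domain is down to {0}, so y_5 = 0. Strike 0 from y_2, y_3, y_4.
y_2's domain is down to {4}, so y_2 = 4. So y_3, y_4 can't be 4.
y_3 must be 2 (only option left). Eliminate 2 elsewhere: y_1, y_4.
That leaves y_4 = 3.
y_1 must be 1 (only option left).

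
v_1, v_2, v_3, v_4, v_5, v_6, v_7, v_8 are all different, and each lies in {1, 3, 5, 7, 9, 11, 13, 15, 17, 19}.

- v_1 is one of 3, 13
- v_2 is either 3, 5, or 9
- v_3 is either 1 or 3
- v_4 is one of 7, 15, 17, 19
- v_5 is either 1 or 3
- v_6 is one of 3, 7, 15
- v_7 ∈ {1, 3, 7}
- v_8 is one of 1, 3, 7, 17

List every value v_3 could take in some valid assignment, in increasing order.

1, 3

v_3 and v_5 share exactly the 2 values {1, 3}; by pigeonhole those values go to them, so strike 1, 3 from v_1, v_2, v_6, v_7, v_8.
v_1's domain is down to {13}, so v_1 = 13.
That leaves v_7 = 7. Remove 7 from v_4, v_6, v_8.
That leaves v_8 = 17. Eliminate 17 elsewhere: v_4.
That leaves v_6 = 15. So v_4 can't be 15.
v_4 must be 19 (only option left).
No further eliminations apply; v_3 can still be any of 1, 3.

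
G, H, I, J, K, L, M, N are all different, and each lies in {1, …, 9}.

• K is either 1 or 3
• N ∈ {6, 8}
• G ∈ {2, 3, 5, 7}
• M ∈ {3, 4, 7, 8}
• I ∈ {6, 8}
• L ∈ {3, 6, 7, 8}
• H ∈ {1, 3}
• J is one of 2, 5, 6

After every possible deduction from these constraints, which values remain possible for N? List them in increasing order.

The 8 variables together cover exactly {1, 2, 3, 4, 5, 6, 7, 8} — 8 values for 8 variables — and 4 appears only in M's list, so M = 4.
H and K between them cover only {1, 3} — a naked pair. Remove those values from G, L.
The 2 variables I and N are confined to {6, 8}, which locks those values in; drop them from J, L.
L has just one choice, so L = 7. Remove 7 from G.
No further eliminations apply; N can still be any of 6, 8.

6, 8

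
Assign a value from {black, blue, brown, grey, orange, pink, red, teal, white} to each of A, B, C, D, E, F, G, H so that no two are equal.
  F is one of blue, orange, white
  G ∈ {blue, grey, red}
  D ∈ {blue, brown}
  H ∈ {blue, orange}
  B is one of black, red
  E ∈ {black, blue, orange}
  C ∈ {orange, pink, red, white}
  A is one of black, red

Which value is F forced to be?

white

The 8 variables draw from only 8 values {black, blue, brown, grey, orange, pink, red, white}, so each is used; only D can be brown, hence D = brown.
The 7 still-open variables draw from only 7 values {black, blue, grey, orange, pink, red, white}, so each is used; only G can be grey, hence G = grey.
Among the 6 still-open variables, pink fits only C (and all 6 values in {black, blue, orange, pink, red, white} must be used), so C = pink.
The 5 still-open variables draw from only 5 values {black, blue, orange, red, white}, so each is used; only F can be white, hence F = white.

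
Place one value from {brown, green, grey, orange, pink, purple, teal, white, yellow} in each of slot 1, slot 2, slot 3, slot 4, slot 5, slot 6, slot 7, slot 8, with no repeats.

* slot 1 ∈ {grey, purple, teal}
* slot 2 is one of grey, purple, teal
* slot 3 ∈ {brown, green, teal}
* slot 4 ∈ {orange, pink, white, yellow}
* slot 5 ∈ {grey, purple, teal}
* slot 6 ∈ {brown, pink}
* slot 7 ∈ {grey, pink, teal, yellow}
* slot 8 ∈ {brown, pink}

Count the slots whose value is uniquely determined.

2

slot 6 and slot 8 share exactly the 2 values {brown, pink}; by pigeonhole those values go to them, so strike brown, pink from slot 3, slot 4, slot 7.
slot 1, slot 2, slot 5 between them cover only {grey, purple, teal} — a naked triple. Remove those values from slot 3, slot 7.
That leaves slot 3 = green.
slot 7 has just one choice, so slot 7 = yellow. Eliminate yellow elsewhere: slot 4.
Determined: slot 3=green, slot 7=yellow. The other slots each still have more than one consistent value. That makes 2.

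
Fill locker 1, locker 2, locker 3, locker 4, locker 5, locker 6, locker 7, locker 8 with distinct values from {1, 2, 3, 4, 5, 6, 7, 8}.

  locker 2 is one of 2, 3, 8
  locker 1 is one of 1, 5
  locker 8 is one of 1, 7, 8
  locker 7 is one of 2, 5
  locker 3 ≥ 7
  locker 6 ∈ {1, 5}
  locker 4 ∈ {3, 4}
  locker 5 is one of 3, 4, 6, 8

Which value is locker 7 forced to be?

Among the 8 variables, 6 fits only locker 5 (and all 8 values in {1, 2, 3, 4, 5, 6, 7, 8} must be used), so locker 5 = 6.
The 7 still-open variables together cover exactly {1, 2, 3, 4, 5, 7, 8} — 7 values for 7 variables — and 4 appears only in locker 4's list, so locker 4 = 4.
The 6 still-open variables draw from only 6 values {1, 2, 3, 5, 7, 8}, so each is used; only locker 2 can be 3, hence locker 2 = 3.
Among the 5 still-open variables, 2 fits only locker 7 (and all 5 values in {1, 2, 5, 7, 8} must be used), so locker 7 = 2.

2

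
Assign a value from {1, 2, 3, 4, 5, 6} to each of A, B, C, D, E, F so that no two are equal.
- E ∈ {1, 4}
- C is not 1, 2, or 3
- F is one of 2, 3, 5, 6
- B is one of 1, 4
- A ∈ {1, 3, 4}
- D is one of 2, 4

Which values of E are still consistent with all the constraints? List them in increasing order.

1, 4

B and E share exactly the 2 values {1, 4}; by pigeonhole those values go to them, so strike 1, 4 from A, C, D.
A's domain is down to {3}, so A = 3. Strike 3 from F.
D has just one choice, so D = 2. Remove 2 from F.
No further eliminations apply; E can still be any of 1, 4.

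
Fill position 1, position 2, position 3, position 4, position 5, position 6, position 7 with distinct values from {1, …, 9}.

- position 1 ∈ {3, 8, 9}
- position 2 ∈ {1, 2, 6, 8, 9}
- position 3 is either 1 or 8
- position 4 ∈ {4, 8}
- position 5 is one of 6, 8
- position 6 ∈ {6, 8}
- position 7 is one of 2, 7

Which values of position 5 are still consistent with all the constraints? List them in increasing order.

6, 8

The 2 variables position 5 and position 6 are confined to {6, 8}, which locks those values in; drop them from position 1, position 2, position 3, position 4.
That leaves position 3 = 1. Eliminate 1 elsewhere: position 2.
That leaves position 4 = 4.
No further eliminations apply; position 5 can still be any of 6, 8.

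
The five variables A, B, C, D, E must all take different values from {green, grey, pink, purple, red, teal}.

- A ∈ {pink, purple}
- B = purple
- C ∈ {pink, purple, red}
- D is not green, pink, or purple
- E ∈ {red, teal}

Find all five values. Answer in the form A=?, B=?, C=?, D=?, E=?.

A=pink, B=purple, C=red, D=grey, E=teal

B's domain is down to {purple}, so B = purple. So A, C can't be purple.
A must be pink (only option left). So C can't be pink.
C has just one choice, so C = red. Eliminate red elsewhere: D, E.
E has just one choice, so E = teal. Remove teal from D.
D has just one choice, so D = grey.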